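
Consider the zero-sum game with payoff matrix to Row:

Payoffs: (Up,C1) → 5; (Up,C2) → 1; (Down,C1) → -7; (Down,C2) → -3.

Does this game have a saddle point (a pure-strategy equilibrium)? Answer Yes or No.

Row minima: Up → 1, Down → -7; maximin = 1.
Column maxima: C1 → 5, C2 → 1; minimax = 1.
maximin = minimax = 1, so a saddle point exists.

Yes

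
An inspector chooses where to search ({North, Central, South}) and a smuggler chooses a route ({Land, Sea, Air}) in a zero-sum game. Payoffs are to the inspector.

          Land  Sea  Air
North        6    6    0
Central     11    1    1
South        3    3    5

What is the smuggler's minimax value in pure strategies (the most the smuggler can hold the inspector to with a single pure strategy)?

Column maxima: Land → 11, Sea → 6, Air → 5.
The smallest of these is 5.

5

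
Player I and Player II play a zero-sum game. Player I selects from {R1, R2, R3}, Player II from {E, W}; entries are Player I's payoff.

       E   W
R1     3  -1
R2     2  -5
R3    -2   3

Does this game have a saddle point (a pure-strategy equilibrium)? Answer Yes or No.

No

Row minima: R1 → -1, R2 → -5, R3 → -2; maximin = -1.
Column maxima: E → 3, W → 3; minimax = 3.
-1 ≠ 3, so no pure-strategy equilibrium exists.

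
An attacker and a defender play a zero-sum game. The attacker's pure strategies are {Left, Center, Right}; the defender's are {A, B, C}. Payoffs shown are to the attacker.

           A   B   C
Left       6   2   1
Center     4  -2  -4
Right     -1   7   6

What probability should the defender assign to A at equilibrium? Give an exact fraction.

5/12

Row minima: Left → 1, Center → -4, Right → -1; maximin = 1.
Column maxima: A → 6, B → 7, C → 6; minimax = 6.
1 ≠ 6, so there is no saddle point; optimal play is mixed.
Center is strictly dominated by Left, so the attacker never plays it.
B is strictly dominated by C (it gives the attacker strictly more in every row), so the defender never plays it.
On the remaining 2×2 (Left, Right vs A, C):
Let the attacker play Left with probability p. Expected payoff against A: 6p + (-1)(1−p) = 7p − 1; against C: 1p + 6(1−p) = −5p + 6.
Setting these equal: 7p − 1 = −5p + 6 ⇒ 12p = 7 ⇒ p = 7/12, and the value is (7)·(7/12) − 1 = 37/12.
For the defender: with q = P(A), equating Left's and Right's payoffs gives 5q + 1 = −7q + 6 ⇒ q = 5/12.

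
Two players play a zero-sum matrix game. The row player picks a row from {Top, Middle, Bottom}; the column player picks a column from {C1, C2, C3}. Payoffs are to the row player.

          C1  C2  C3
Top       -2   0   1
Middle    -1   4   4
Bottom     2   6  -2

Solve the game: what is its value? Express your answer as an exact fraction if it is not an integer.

Row minima: Top → -2, Middle → -1, Bottom → -2; maximin = -1.
Column maxima: C1 → 2, C2 → 6, C3 → 4; minimax = 2.
-1 ≠ 2, so there is no saddle point; optimal play is mixed.
Top is strictly dominated by Middle, so the row player never plays it.
C2 is strictly dominated by C1 (it gives the row player strictly more in every row), so the column player never plays it.
On the remaining 2×2 (Middle, Bottom vs C1, C3):
Let the row player play Middle with probability p. Expected payoff against C1: (-1)p + 2(1−p) = −3p + 2; against C3: 4p + (-2)(1−p) = 6p − 2.
Setting these equal: −3p + 2 = 6p − 2 ⇒ −9p = -4 ⇒ p = 4/9, and the value is (-3)·(4/9) + 2 = 2/3.
For the column player: with q = P(C1), equating Middle's and Bottom's payoffs gives −5q + 4 = 4q − 2 ⇒ q = 2/3.

2/3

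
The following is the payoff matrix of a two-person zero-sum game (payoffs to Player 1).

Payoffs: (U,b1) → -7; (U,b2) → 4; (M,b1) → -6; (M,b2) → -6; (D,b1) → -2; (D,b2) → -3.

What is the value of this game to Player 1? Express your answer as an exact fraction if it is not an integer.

-29/12

Row minima: U → -7, M → -6, D → -3; maximin = -3.
Column maxima: b1 → -2, b2 → 4; minimax = -2.
-3 ≠ -2, so there is no saddle point; optimal play is mixed.
M is strictly dominated by D, so Player 1 never plays it.
On the remaining 2×2 (U, D vs b1, b2):
Let Player 1 play U with probability p. Expected payoff against b1: (-7)p + (-2)(1−p) = −5p − 2; against b2: 4p + (-3)(1−p) = 7p − 3.
Setting these equal: −5p − 2 = 7p − 3 ⇒ −12p = -1 ⇒ p = 1/12, and the value is (-5)·(1/12) − 2 = -29/12.
For Player 2: with q = P(b1), equating U's and D's payoffs gives −11q + 4 = q − 3 ⇒ q = 7/12.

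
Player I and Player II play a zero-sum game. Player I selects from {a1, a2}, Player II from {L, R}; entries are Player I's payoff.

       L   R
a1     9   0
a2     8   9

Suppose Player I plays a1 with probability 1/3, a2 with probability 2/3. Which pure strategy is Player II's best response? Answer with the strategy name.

R

If Player II plays L, Player I's expected payoff is (1/3)·9 + (2/3)·8 = 25/3.
If Player II plays R, Player I's expected payoff is (1/3)·0 + (2/3)·9 = 6.
Player II minimizes Player I's payoff; the smallest is 6, so the best response is R.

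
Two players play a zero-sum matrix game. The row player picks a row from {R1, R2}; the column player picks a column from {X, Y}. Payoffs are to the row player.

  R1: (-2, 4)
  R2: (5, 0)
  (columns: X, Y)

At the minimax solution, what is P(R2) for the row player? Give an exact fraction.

Row minima: R1 → -2, R2 → 0; maximin = 0.
Column maxima: X → 5, Y → 4; minimax = 4.
0 ≠ 4, so there is no saddle point; optimal play is mixed.
Let the row player play R1 with probability p. Expected payoff against X: (-2)p + 5(1−p) = −7p + 5; against Y: 4p + 0(1−p) = 4p.
Setting these equal: −7p + 5 = 4p ⇒ −11p = -5 ⇒ p = 5/11, and the value is (-7)·(5/11) + 5 = 20/11.
For the column player: with q = P(X), equating R1's and R2's payoffs gives −6q + 4 = 5q ⇒ q = 4/11.

6/11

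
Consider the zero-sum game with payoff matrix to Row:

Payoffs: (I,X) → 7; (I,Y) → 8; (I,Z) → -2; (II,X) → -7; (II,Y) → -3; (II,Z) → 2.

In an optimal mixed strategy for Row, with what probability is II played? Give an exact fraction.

Row minima: I → -2, II → -7; maximin = -2.
Column maxima: X → 7, Y → 8, Z → 2; minimax = 2.
-2 ≠ 2, so there is no saddle point; optimal play is mixed.
Y is strictly dominated by X (it gives Row strictly more in every row), so Column never plays it.
On the remaining 2×2 (I, II vs X, Z):
Let Row play I with probability p. Expected payoff against X: 7p + (-7)(1−p) = 14p − 7; against Z: (-2)p + 2(1−p) = −4p + 2.
Setting these equal: 14p − 7 = −4p + 2 ⇒ 18p = 9 ⇒ p = 1/2, and the value is (14)·(1/2) − 7 = 0.
For Column: with q = P(X), equating I's and II's payoffs gives 9q − 2 = −9q + 2 ⇒ q = 2/9.

1/2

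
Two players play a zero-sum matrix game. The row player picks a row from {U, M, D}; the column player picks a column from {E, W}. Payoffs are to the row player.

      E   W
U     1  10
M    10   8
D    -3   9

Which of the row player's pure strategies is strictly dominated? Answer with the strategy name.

U gives a strictly higher payoff than D against every column: 1 > -3, 10 > 9.
So D is strictly dominated and the row player never plays it.

D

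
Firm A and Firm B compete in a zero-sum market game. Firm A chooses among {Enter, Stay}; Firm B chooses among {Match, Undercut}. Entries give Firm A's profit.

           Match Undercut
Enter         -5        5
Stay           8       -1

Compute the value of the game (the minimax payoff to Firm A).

35/19

Row minima: Enter → -5, Stay → -1; maximin = -1.
Column maxima: Match → 8, Undercut → 5; minimax = 5.
-1 ≠ 5, so there is no saddle point; optimal play is mixed.
Let Firm A play Enter with probability p. Expected payoff against Match: (-5)p + 8(1−p) = −13p + 8; against Undercut: 5p + (-1)(1−p) = 6p − 1.
Setting these equal: −13p + 8 = 6p − 1 ⇒ −19p = -9 ⇒ p = 9/19, and the value is (-13)·(9/19) + 8 = 35/19.
For Firm B: with q = P(Match), equating Enter's and Stay's payoffs gives −10q + 5 = 9q − 1 ⇒ q = 6/19.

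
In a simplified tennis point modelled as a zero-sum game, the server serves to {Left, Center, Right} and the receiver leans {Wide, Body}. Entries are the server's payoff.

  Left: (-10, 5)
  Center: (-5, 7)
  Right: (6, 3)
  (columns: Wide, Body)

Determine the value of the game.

19/5

Row minima: Left → -10, Center → -5, Right → 3; maximin = 3.
Column maxima: Wide → 6, Body → 7; minimax = 6.
3 ≠ 6, so there is no saddle point; optimal play is mixed.
Left is strictly dominated by Center, so the server never plays it.
On the remaining 2×2 (Center, Right vs Wide, Body):
Let the server play Center with probability p. Expected payoff against Wide: (-5)p + 6(1−p) = −11p + 6; against Body: 7p + 3(1−p) = 4p + 3.
Setting these equal: −11p + 6 = 4p + 3 ⇒ −15p = -3 ⇒ p = 1/5, and the value is (-11)·(1/5) + 6 = 19/5.
For the receiver: with q = P(Wide), equating Center's and Right's payoffs gives −12q + 7 = 3q + 3 ⇒ q = 4/15.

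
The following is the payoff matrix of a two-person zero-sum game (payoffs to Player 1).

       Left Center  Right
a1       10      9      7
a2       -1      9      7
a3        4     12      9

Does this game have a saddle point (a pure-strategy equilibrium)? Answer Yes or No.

Row minima: a1 → 7, a2 → -1, a3 → 4; maximin = 7.
Column maxima: Left → 10, Center → 12, Right → 9; minimax = 9.
7 ≠ 9, so no pure-strategy equilibrium exists.

No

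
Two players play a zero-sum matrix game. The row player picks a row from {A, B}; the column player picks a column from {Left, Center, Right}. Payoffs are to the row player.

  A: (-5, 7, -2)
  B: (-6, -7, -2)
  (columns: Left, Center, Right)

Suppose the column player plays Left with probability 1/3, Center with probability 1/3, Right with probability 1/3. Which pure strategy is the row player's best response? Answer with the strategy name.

A

Expected payoff of A: (1/3)·(-5) + (1/3)·7 + (1/3)·(-2) = 0.
Expected payoff of B: (1/3)·(-6) + (1/3)·(-7) + (1/3)·(-2) = -5.
The largest is 0, so the row player's best response is A.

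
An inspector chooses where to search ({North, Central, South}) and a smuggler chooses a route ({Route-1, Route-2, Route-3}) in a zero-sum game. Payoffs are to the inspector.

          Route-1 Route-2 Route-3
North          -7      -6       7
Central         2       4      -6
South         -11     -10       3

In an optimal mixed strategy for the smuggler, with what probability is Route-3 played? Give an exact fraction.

9/22

Row minima: North → -7, Central → -6, South → -11; maximin = -6.
Column maxima: Route-1 → 2, Route-2 → 4, Route-3 → 7; minimax = 2.
-6 ≠ 2, so there is no saddle point; optimal play is mixed.
South is strictly dominated by North, so the inspector never plays it.
Route-2 is strictly dominated by Route-1 (it gives the inspector strictly more in every row), so the smuggler never plays it.
On the remaining 2×2 (North, Central vs Route-1, Route-3):
Let the inspector play North with probability p. Expected payoff against Route-1: (-7)p + 2(1−p) = −9p + 2; against Route-3: 7p + (-6)(1−p) = 13p − 6.
Setting these equal: −9p + 2 = 13p − 6 ⇒ −22p = -8 ⇒ p = 4/11, and the value is (-9)·(4/11) + 2 = -14/11.
For the smuggler: with q = P(Route-1), equating North's and Central's payoffs gives −14q + 7 = 8q − 6 ⇒ q = 13/22.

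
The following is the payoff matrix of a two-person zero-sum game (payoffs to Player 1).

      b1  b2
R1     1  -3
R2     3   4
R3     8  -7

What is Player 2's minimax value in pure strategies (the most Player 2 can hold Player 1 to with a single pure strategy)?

Column maxima: b1 → 8, b2 → 4.
The smallest of these is 4.

4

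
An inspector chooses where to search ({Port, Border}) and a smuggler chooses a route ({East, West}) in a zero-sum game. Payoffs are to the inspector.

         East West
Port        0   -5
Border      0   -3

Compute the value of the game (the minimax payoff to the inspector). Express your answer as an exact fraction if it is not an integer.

Row minima: Port → -5, Border → -3; maximin = -3.
Column maxima: East → 0, West → -3; minimax = -3.
Since maximin = minimax = -3, there is a saddle point and the value is -3.

-3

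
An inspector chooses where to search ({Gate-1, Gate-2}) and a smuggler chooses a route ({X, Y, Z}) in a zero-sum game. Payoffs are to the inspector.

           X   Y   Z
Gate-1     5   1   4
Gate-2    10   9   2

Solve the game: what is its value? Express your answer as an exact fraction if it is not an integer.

17/5

Row minima: Gate-1 → 1, Gate-2 → 2; maximin = 2.
Column maxima: X → 10, Y → 9, Z → 4; minimax = 4.
2 ≠ 4, so there is no saddle point; optimal play is mixed.
X is strictly dominated by Y (it gives the inspector strictly more in every row), so the smuggler never plays it.
On the remaining 2×2 (Gate-1, Gate-2 vs Y, Z):
Let the inspector play Gate-1 with probability p. Expected payoff against Y: 1p + 9(1−p) = −8p + 9; against Z: 4p + 2(1−p) = 2p + 2.
Setting these equal: −8p + 9 = 2p + 2 ⇒ −10p = -7 ⇒ p = 7/10, and the value is (-8)·(7/10) + 9 = 17/5.
For the smuggler: with q = P(Y), equating Gate-1's and Gate-2's payoffs gives −3q + 4 = 7q + 2 ⇒ q = 1/5.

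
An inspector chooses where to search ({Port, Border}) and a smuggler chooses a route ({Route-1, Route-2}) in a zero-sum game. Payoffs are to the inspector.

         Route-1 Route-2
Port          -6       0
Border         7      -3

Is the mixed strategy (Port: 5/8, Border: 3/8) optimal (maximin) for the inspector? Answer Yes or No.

Yes

Against Route-1 this mix gives (5/8)·(-6) + (3/8)·7 = -9/8.
Against Route-2 this mix gives (5/8)·0 + (3/8)·(-3) = -9/8.
All of the smuggler's active replies (Route-1, Route-2) yield -9/8, and no column does worse for the inspector. The mix makes the smuggler indifferent and guarantees -9/8, so it is optimal.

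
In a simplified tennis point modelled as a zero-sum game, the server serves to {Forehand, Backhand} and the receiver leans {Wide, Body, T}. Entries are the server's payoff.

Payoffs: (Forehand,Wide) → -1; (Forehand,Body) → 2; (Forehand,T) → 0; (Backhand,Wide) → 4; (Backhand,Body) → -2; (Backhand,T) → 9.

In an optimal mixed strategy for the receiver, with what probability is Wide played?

Row minima: Forehand → -1, Backhand → -2; maximin = -1.
Column maxima: Wide → 4, Body → 2, T → 9; minimax = 2.
-1 ≠ 2, so there is no saddle point; optimal play is mixed.
T is strictly dominated by Wide (it gives the server strictly more in every row), so the receiver never plays it.
On the remaining 2×2 (Forehand, Backhand vs Wide, Body):
Let the server play Forehand with probability p. Expected payoff against Wide: (-1)p + 4(1−p) = −5p + 4; against Body: 2p + (-2)(1−p) = 4p − 2.
Setting these equal: −5p + 4 = 4p − 2 ⇒ −9p = -6 ⇒ p = 2/3, and the value is (-5)·(2/3) + 4 = 2/3.
For the receiver: with q = P(Wide), equating Forehand's and Backhand's payoffs gives −3q + 2 = 6q − 2 ⇒ q = 4/9.

4/9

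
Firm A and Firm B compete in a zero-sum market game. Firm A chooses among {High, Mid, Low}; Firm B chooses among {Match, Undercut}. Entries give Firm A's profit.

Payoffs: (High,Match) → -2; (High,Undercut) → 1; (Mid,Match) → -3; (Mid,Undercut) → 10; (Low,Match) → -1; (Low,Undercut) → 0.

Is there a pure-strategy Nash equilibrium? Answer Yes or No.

Yes

Row minima: High → -2, Mid → -3, Low → -1; maximin = -1.
Column maxima: Match → -1, Undercut → 10; minimax = -1.
maximin = minimax = -1, so a saddle point exists.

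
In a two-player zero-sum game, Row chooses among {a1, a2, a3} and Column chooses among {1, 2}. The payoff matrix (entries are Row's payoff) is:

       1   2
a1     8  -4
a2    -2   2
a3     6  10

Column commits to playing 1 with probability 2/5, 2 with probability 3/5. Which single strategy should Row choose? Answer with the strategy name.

Expected payoff of a1: (2/5)·8 + (3/5)·(-4) = 4/5.
Expected payoff of a2: (2/5)·(-2) + (3/5)·2 = 2/5.
Expected payoff of a3: (2/5)·6 + (3/5)·10 = 42/5.
The largest is 42/5, so Row's best response is a3.

a3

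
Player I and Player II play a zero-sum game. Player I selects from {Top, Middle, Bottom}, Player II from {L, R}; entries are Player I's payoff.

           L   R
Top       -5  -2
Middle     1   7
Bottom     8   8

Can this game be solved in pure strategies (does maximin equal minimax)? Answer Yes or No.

Yes

Row minima: Top → -5, Middle → 1, Bottom → 8; maximin = 8.
Column maxima: L → 8, R → 8; minimax = 8.
maximin = minimax = 8, so a saddle point exists.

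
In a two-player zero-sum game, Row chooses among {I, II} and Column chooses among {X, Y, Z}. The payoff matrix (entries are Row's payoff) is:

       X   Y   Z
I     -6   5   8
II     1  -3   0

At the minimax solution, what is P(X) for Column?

Row minima: I → -6, II → -3; maximin = -3.
Column maxima: X → 1, Y → 5, Z → 8; minimax = 1.
-3 ≠ 1, so there is no saddle point; optimal play is mixed.
Z is strictly dominated by Y (it gives Row strictly more in every row), so Column never plays it.
On the remaining 2×2 (I, II vs X, Y):
Let Row play I with probability p. Expected payoff against X: (-6)p + 1(1−p) = −7p + 1; against Y: 5p + (-3)(1−p) = 8p − 3.
Setting these equal: −7p + 1 = 8p − 3 ⇒ −15p = -4 ⇒ p = 4/15, and the value is (-7)·(4/15) + 1 = -13/15.
For Column: with q = P(X), equating I's and II's payoffs gives −11q + 5 = 4q − 3 ⇒ q = 8/15.

8/15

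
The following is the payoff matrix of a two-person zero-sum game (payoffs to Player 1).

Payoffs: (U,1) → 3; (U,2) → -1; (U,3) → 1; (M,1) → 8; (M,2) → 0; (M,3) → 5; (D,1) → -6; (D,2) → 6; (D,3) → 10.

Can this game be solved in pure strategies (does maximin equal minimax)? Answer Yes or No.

Row minima: U → -1, M → 0, D → -6; maximin = 0.
Column maxima: 1 → 8, 2 → 6, 3 → 10; minimax = 6.
0 ≠ 6, so no pure-strategy equilibrium exists.

No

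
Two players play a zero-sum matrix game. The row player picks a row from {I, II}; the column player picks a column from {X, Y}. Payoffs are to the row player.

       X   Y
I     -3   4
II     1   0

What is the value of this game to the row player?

1/2

Row minima: I → -3, II → 0; maximin = 0.
Column maxima: X → 1, Y → 4; minimax = 1.
0 ≠ 1, so there is no saddle point; optimal play is mixed.
Let the row player play I with probability p. Expected payoff against X: (-3)p + 1(1−p) = −4p + 1; against Y: 4p + 0(1−p) = 4p.
Setting these equal: −4p + 1 = 4p ⇒ −8p = -1 ⇒ p = 1/8, and the value is (-4)·(1/8) + 1 = 1/2.
For the column player: with q = P(X), equating I's and II's payoffs gives −7q + 4 = q ⇒ q = 1/2.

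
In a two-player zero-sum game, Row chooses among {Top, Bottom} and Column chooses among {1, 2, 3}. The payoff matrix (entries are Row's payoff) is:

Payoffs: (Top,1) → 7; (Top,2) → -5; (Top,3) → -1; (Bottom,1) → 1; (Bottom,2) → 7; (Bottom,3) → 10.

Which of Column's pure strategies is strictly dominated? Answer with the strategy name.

2 holds Row's payoff strictly below 3 in every row: -5 < -1, 7 < 10.
So 3 is strictly dominated for Column.

3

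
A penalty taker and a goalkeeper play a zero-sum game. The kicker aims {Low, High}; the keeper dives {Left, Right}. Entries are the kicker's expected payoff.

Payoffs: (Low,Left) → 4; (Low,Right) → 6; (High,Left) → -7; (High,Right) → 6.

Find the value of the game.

Row minima: Low → 4, High → -7; maximin = 4.
Column maxima: Left → 4, Right → 6; minimax = 4.
Since maximin = minimax = 4, there is a saddle point and the value is 4.

4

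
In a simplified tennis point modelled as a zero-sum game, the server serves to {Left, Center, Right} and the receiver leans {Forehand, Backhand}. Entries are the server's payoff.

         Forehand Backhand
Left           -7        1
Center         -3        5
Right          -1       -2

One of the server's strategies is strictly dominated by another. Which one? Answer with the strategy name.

Center gives a strictly higher payoff than Left against every column: -3 > -7, 5 > 1.
So Left is strictly dominated and the server never plays it.

Left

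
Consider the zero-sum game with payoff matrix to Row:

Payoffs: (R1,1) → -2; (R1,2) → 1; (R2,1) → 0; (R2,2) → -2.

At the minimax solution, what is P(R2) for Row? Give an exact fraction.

Row minima: R1 → -2, R2 → -2; maximin = -2.
Column maxima: 1 → 0, 2 → 1; minimax = 0.
-2 ≠ 0, so there is no saddle point; optimal play is mixed.
Let Row play R1 with probability p. Expected payoff against 1: (-2)p + 0(1−p) = −2p; against 2: 1p + (-2)(1−p) = 3p − 2.
Setting these equal: −2p = 3p − 2 ⇒ −5p = -2 ⇒ p = 2/5, and the value is (-2)·(2/5) = -4/5.
For Column: with q = P(1), equating R1's and R2's payoffs gives −3q + 1 = 2q − 2 ⇒ q = 3/5.

3/5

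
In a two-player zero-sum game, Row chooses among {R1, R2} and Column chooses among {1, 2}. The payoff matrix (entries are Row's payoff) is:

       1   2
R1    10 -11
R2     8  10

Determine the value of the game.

Row minima: R1 → -11, R2 → 8; maximin = 8.
Column maxima: 1 → 10, 2 → 10; minimax = 10.
8 ≠ 10, so there is no saddle point; optimal play is mixed.
Let Row play R1 with probability p. Expected payoff against 1: 10p + 8(1−p) = 2p + 8; against 2: (-11)p + 10(1−p) = −21p + 10.
Setting these equal: 2p + 8 = −21p + 10 ⇒ 23p = 2 ⇒ p = 2/23, and the value is (2)·(2/23) + 8 = 188/23.
For Column: with q = P(1), equating R1's and R2's payoffs gives 21q − 11 = −2q + 10 ⇒ q = 21/23.

188/23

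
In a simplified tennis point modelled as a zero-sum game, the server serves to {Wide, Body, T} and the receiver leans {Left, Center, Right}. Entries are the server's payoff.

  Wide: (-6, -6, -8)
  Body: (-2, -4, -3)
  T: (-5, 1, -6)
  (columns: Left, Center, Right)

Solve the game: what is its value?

-27/8

Row minima: Wide → -8, Body → -4, T → -6; maximin = -4.
Column maxima: Left → -2, Center → 1, Right → -3; minimax = -3.
-4 ≠ -3, so there is no saddle point; optimal play is mixed.
Wide is strictly dominated by Body, so the server never plays it.
Left is strictly dominated by Right (it gives the server strictly more in every row), so the receiver never plays it.
On the remaining 2×2 (Body, T vs Center, Right):
Let the server play Body with probability p. Expected payoff against Center: (-4)p + 1(1−p) = −5p + 1; against Right: (-3)p + (-6)(1−p) = 3p − 6.
Setting these equal: −5p + 1 = 3p − 6 ⇒ −8p = -7 ⇒ p = 7/8, and the value is (-5)·(7/8) + 1 = -27/8.
For the receiver: with q = P(Center), equating Body's and T's payoffs gives −q − 3 = 7q − 6 ⇒ q = 3/8.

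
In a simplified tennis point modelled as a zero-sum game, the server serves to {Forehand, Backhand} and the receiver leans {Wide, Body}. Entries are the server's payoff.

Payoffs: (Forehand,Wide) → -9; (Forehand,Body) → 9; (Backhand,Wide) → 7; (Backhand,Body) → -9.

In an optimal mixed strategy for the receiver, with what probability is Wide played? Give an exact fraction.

9/17

Row minima: Forehand → -9, Backhand → -9; maximin = -9.
Column maxima: Wide → 7, Body → 9; minimax = 7.
-9 ≠ 7, so there is no saddle point; optimal play is mixed.
Let the server play Forehand with probability p. Expected payoff against Wide: (-9)p + 7(1−p) = −16p + 7; against Body: 9p + (-9)(1−p) = 18p − 9.
Setting these equal: −16p + 7 = 18p − 9 ⇒ −34p = -16 ⇒ p = 8/17, and the value is (-16)·(8/17) + 7 = -9/17.
For the receiver: with q = P(Wide), equating Forehand's and Backhand's payoffs gives −18q + 9 = 16q − 9 ⇒ q = 9/17.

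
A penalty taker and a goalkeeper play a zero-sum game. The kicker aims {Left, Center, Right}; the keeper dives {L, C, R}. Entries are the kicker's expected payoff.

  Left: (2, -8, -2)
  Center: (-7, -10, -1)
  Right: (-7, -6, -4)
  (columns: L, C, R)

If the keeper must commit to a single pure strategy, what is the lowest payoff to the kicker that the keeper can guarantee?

-6

Column maxima: L → 2, C → -6, R → -1.
The smallest of these is -6.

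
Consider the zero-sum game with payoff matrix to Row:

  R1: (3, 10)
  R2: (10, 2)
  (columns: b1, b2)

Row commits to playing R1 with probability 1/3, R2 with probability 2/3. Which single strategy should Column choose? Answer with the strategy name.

b2

If Column plays b1, Row's expected payoff is (1/3)·3 + (2/3)·10 = 23/3.
If Column plays b2, Row's expected payoff is (1/3)·10 + (2/3)·2 = 14/3.
Column minimizes Row's payoff; the smallest is 14/3, so the best response is b2.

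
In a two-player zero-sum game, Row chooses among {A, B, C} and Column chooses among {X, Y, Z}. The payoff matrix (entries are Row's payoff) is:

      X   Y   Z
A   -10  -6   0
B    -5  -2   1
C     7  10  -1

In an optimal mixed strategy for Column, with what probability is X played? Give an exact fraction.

Row minima: A → -10, B → -5, C → -1; maximin = -1.
Column maxima: X → 7, Y → 10, Z → 1; minimax = 1.
-1 ≠ 1, so there is no saddle point; optimal play is mixed.
A is strictly dominated by B, so Row never plays it.
Y is strictly dominated by X (it gives Row strictly more in every row), so Column never plays it.
On the remaining 2×2 (B, C vs X, Z):
Let Row play B with probability p. Expected payoff against X: (-5)p + 7(1−p) = −12p + 7; against Z: 1p + (-1)(1−p) = 2p − 1.
Setting these equal: −12p + 7 = 2p − 1 ⇒ −14p = -8 ⇒ p = 4/7, and the value is (-12)·(4/7) + 7 = 1/7.
For Column: with q = P(X), equating B's and C's payoffs gives −6q + 1 = 8q − 1 ⇒ q = 1/7.

1/7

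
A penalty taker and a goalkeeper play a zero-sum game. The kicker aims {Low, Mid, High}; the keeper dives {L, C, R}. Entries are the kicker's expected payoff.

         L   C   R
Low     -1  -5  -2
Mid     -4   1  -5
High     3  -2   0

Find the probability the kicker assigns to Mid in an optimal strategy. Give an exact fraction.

Row minima: Low → -5, Mid → -5, High → -2; maximin = -2.
Column maxima: L → 3, C → 1, R → 0; minimax = 0.
-2 ≠ 0, so there is no saddle point; optimal play is mixed.
Low is strictly dominated by High, so the kicker never plays it.
L is strictly dominated by R (it gives the kicker strictly more in every row), so the keeper never plays it.
On the remaining 2×2 (Mid, High vs C, R):
Let the kicker play Mid with probability p. Expected payoff against C: 1p + (-2)(1−p) = 3p − 2; against R: (-5)p + 0(1−p) = −5p.
Setting these equal: 3p − 2 = −5p ⇒ 8p = 2 ⇒ p = 1/4, and the value is (3)·(1/4) − 2 = -5/4.
For the keeper: with q = P(C), equating Mid's and High's payoffs gives 6q − 5 = −2q ⇒ q = 5/8.

1/4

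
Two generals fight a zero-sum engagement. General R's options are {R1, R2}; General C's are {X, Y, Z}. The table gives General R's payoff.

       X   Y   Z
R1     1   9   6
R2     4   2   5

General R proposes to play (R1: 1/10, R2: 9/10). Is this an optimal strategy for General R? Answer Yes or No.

No

Against X this mix gives (1/10)·1 + (9/10)·4 = 37/10.
Against Y this mix gives (1/10)·9 + (9/10)·2 = 27/10.
Against Z this mix gives (1/10)·6 + (9/10)·5 = 51/10.
General C will play Y, holding General R to 27/10. Shifting weight toward the row that does better against Y would raise this floor (the equalizing mix achieves 17/5 against both Y and X), so the proposed strategy is not optimal.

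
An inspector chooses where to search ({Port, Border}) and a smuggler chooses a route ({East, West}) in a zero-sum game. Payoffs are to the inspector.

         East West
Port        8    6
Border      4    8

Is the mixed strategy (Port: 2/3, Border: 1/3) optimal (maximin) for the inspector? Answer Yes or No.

Against East this mix gives (2/3)·8 + (1/3)·4 = 20/3.
Against West this mix gives (2/3)·6 + (1/3)·8 = 20/3.
All of the smuggler's active replies (East, West) yield 20/3, and no column does worse for the inspector. The mix makes the smuggler indifferent and guarantees 20/3, so it is optimal.

Yes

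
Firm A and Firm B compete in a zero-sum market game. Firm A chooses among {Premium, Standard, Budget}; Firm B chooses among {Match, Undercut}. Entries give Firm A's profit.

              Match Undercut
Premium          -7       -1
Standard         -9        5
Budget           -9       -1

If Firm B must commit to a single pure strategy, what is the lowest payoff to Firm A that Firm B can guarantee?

-7

Column maxima: Match → -7, Undercut → 5.
The smallest of these is -7.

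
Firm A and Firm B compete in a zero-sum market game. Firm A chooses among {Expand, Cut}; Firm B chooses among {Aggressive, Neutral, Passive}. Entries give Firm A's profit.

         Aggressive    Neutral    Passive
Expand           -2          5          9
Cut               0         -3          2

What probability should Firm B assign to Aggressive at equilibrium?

Row minima: Expand → -2, Cut → -3; maximin = -2.
Column maxima: Aggressive → 0, Neutral → 5, Passive → 9; minimax = 0.
-2 ≠ 0, so there is no saddle point; optimal play is mixed.
Passive is strictly dominated by Aggressive (it gives Firm A strictly more in every row), so Firm B never plays it.
On the remaining 2×2 (Expand, Cut vs Aggressive, Neutral):
Let Firm A play Expand with probability p. Expected payoff against Aggressive: (-2)p + 0(1−p) = −2p; against Neutral: 5p + (-3)(1−p) = 8p − 3.
Setting these equal: −2p = 8p − 3 ⇒ −10p = -3 ⇒ p = 3/10, and the value is (-2)·(3/10) = -3/5.
For Firm B: with q = P(Aggressive), equating Expand's and Cut's payoffs gives −7q + 5 = 3q − 3 ⇒ q = 4/5.

4/5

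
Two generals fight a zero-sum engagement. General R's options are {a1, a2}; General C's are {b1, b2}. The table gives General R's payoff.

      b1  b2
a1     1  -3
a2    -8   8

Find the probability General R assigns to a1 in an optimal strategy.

4/5

Row minima: a1 → -3, a2 → -8; maximin = -3.
Column maxima: b1 → 1, b2 → 8; minimax = 1.
-3 ≠ 1, so there is no saddle point; optimal play is mixed.
Let General R play a1 with probability p. Expected payoff against b1: 1p + (-8)(1−p) = 9p − 8; against b2: (-3)p + 8(1−p) = −11p + 8.
Setting these equal: 9p − 8 = −11p + 8 ⇒ 20p = 16 ⇒ p = 4/5, and the value is (9)·(4/5) − 8 = -4/5.
For General C: with q = P(b1), equating a1's and a2's payoffs gives 4q − 3 = −16q + 8 ⇒ q = 11/20.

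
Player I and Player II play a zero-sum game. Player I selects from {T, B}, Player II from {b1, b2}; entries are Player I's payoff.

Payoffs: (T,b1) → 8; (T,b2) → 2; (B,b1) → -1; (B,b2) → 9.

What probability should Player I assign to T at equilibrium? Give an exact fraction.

Row minima: T → 2, B → -1; maximin = 2.
Column maxima: b1 → 8, b2 → 9; minimax = 8.
2 ≠ 8, so there is no saddle point; optimal play is mixed.
Let Player I play T with probability p. Expected payoff against b1: 8p + (-1)(1−p) = 9p − 1; against b2: 2p + 9(1−p) = −7p + 9.
Setting these equal: 9p − 1 = −7p + 9 ⇒ 16p = 10 ⇒ p = 5/8, and the value is (9)·(5/8) − 1 = 37/8.
For Player II: with q = P(b1), equating T's and B's payoffs gives 6q + 2 = −10q + 9 ⇒ q = 7/16.

5/8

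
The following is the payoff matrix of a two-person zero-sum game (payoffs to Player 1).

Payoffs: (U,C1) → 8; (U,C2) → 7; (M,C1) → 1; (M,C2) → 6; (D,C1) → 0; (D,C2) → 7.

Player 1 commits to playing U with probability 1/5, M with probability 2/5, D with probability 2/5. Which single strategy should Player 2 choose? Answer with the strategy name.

C1

If Player 2 plays C1, Player 1's expected payoff is (1/5)·8 + (2/5)·1 + (2/5)·0 = 2.
If Player 2 plays C2, Player 1's expected payoff is (1/5)·7 + (2/5)·6 + (2/5)·7 = 33/5.
Player 2 minimizes Player 1's payoff; the smallest is 2, so the best response is C1.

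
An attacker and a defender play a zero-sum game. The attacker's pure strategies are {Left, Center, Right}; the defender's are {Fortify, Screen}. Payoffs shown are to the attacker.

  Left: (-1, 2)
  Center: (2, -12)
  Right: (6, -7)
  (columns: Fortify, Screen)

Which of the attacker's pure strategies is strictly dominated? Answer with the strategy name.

Center

Right gives a strictly higher payoff than Center against every column: 6 > 2, -7 > -12.
So Center is strictly dominated and the attacker never plays it.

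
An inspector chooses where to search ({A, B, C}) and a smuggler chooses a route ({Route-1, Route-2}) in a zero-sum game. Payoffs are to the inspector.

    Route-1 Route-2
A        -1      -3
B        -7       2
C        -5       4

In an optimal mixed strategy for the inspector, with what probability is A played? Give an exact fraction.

9/11

Row minima: A → -3, B → -7, C → -5; maximin = -3.
Column maxima: Route-1 → -1, Route-2 → 4; minimax = -1.
-3 ≠ -1, so there is no saddle point; optimal play is mixed.
B is strictly dominated by C, so the inspector never plays it.
On the remaining 2×2 (A, C vs Route-1, Route-2):
Let the inspector play A with probability p. Expected payoff against Route-1: (-1)p + (-5)(1−p) = 4p − 5; against Route-2: (-3)p + 4(1−p) = −7p + 4.
Setting these equal: 4p − 5 = −7p + 4 ⇒ 11p = 9 ⇒ p = 9/11, and the value is (4)·(9/11) − 5 = -19/11.
For the smuggler: with q = P(Route-1), equating A's and C's payoffs gives 2q − 3 = −9q + 4 ⇒ q = 7/11.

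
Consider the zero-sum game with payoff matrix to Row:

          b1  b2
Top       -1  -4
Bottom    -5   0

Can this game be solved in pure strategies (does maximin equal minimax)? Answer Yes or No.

Row minima: Top → -4, Bottom → -5; maximin = -4.
Column maxima: b1 → -1, b2 → 0; minimax = -1.
-4 ≠ -1, so no pure-strategy equilibrium exists.

No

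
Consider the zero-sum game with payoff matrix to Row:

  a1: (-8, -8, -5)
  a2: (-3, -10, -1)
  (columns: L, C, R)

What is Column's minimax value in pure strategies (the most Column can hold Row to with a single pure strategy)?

-8

Column maxima: L → -3, C → -8, R → -1.
The smallest of these is -8.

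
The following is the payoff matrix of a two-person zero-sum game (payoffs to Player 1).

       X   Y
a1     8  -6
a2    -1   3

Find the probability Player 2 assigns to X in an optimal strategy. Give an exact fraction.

Row minima: a1 → -6, a2 → -1; maximin = -1.
Column maxima: X → 8, Y → 3; minimax = 3.
-1 ≠ 3, so there is no saddle point; optimal play is mixed.
Let Player 1 play a1 with probability p. Expected payoff against X: 8p + (-1)(1−p) = 9p − 1; against Y: (-6)p + 3(1−p) = −9p + 3.
Setting these equal: 9p − 1 = −9p + 3 ⇒ 18p = 4 ⇒ p = 2/9, and the value is (9)·(2/9) − 1 = 1.
For Player 2: with q = P(X), equating a1's and a2's payoffs gives 14q − 6 = −4q + 3 ⇒ q = 1/2.

1/2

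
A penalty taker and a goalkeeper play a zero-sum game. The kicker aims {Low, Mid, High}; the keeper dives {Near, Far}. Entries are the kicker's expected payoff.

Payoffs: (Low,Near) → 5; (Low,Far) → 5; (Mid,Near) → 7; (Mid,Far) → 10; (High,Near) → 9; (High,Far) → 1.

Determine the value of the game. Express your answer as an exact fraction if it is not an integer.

Row minima: Low → 5, Mid → 7, High → 1; maximin = 7.
Column maxima: Near → 9, Far → 10; minimax = 9.
7 ≠ 9, so there is no saddle point; optimal play is mixed.
Low is strictly dominated by Mid, so the kicker never plays it.
On the remaining 2×2 (Mid, High vs Near, Far):
Let the kicker play Mid with probability p. Expected payoff against Near: 7p + 9(1−p) = −2p + 9; against Far: 10p + 1(1−p) = 9p + 1.
Setting these equal: −2p + 9 = 9p + 1 ⇒ −11p = -8 ⇒ p = 8/11, and the value is (-2)·(8/11) + 9 = 83/11.
For the keeper: with q = P(Near), equating Mid's and High's payoffs gives −3q + 10 = 8q + 1 ⇒ q = 9/11.

83/11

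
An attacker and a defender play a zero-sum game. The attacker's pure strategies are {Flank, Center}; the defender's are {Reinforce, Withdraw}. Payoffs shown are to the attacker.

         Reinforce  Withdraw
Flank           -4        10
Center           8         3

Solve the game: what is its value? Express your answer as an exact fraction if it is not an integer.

92/19

Row minima: Flank → -4, Center → 3; maximin = 3.
Column maxima: Reinforce → 8, Withdraw → 10; minimax = 8.
3 ≠ 8, so there is no saddle point; optimal play is mixed.
Let the attacker play Flank with probability p. Expected payoff against Reinforce: (-4)p + 8(1−p) = −12p + 8; against Withdraw: 10p + 3(1−p) = 7p + 3.
Setting these equal: −12p + 8 = 7p + 3 ⇒ −19p = -5 ⇒ p = 5/19, and the value is (-12)·(5/19) + 8 = 92/19.
For the defender: with q = P(Reinforce), equating Flank's and Center's payoffs gives −14q + 10 = 5q + 3 ⇒ q = 7/19.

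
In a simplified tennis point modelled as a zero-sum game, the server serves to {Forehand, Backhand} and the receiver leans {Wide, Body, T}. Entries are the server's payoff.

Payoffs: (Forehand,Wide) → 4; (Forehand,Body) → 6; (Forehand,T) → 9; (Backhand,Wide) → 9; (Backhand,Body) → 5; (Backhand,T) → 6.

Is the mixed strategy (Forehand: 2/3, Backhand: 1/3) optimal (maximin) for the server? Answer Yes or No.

Yes

Against Wide this mix gives (2/3)·4 + (1/3)·9 = 17/3.
Against Body this mix gives (2/3)·6 + (1/3)·5 = 17/3.
Against T this mix gives (2/3)·9 + (1/3)·6 = 8.
All of the receiver's active replies (Wide, Body) yield 17/3, and no column does worse for the server. The mix makes the receiver indifferent and guarantees 17/3, so it is optimal.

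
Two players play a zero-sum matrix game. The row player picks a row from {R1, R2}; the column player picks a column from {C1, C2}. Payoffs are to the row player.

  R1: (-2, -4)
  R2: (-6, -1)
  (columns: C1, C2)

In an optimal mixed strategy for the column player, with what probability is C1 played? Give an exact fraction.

Row minima: R1 → -4, R2 → -6; maximin = -4.
Column maxima: C1 → -2, C2 → -1; minimax = -2.
-4 ≠ -2, so there is no saddle point; optimal play is mixed.
Let the row player play R1 with probability p. Expected payoff against C1: (-2)p + (-6)(1−p) = 4p − 6; against C2: (-4)p + (-1)(1−p) = −3p − 1.
Setting these equal: 4p − 6 = −3p − 1 ⇒ 7p = 5 ⇒ p = 5/7, and the value is (4)·(5/7) − 6 = -22/7.
For the column player: with q = P(C1), equating R1's and R2's payoffs gives 2q − 4 = −5q − 1 ⇒ q = 3/7.

3/7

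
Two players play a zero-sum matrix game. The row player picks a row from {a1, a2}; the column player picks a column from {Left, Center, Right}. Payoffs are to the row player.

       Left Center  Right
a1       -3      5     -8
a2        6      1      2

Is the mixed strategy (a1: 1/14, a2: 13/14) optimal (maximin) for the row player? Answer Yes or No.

Yes

Against Left this mix gives (1/14)·(-3) + (13/14)·6 = 75/14.
Against Center this mix gives (1/14)·5 + (13/14)·1 = 9/7.
Against Right this mix gives (1/14)·(-8) + (13/14)·2 = 9/7.
All of the column player's active replies (Center, Right) yield 9/7, and no column does worse for the row player. The mix makes the column player indifferent and guarantees 9/7, so it is optimal.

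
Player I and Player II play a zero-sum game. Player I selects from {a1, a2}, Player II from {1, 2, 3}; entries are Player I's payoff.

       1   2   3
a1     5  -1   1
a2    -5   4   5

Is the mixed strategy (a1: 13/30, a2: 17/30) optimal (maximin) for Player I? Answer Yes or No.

Against 1 this mix gives (13/30)·5 + (17/30)·(-5) = -2/3.
Against 2 this mix gives (13/30)·(-1) + (17/30)·4 = 11/6.
Against 3 this mix gives (13/30)·1 + (17/30)·5 = 49/15.
Player II will play 1, holding Player I to -2/3. Shifting weight toward the row that does better against 1 would raise this floor (the equalizing mix achieves 1 against both 1 and 2), so the proposed strategy is not optimal.

No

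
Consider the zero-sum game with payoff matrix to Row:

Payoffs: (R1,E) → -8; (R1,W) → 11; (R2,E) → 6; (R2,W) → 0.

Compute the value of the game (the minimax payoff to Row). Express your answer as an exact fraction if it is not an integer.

66/25

Row minima: R1 → -8, R2 → 0; maximin = 0.
Column maxima: E → 6, W → 11; minimax = 6.
0 ≠ 6, so there is no saddle point; optimal play is mixed.
Let Row play R1 with probability p. Expected payoff against E: (-8)p + 6(1−p) = −14p + 6; against W: 11p + 0(1−p) = 11p.
Setting these equal: −14p + 6 = 11p ⇒ −25p = -6 ⇒ p = 6/25, and the value is (-14)·(6/25) + 6 = 66/25.
For Column: with q = P(E), equating R1's and R2's payoffs gives −19q + 11 = 6q ⇒ q = 11/25.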